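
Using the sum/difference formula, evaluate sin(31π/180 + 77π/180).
sin(31π/180 + 77π/180) = sin 31π/180 cos 77π/180 + cos 31π/180 sin 77π/180 = 0.9511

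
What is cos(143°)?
cos(143°) = -0.7986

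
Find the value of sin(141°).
sin(141°) = 0.6293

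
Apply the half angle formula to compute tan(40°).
tan(40°) = sin 80° / (1 + cos 80°) = 0.8391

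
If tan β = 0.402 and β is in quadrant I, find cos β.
cos β = 0.9278 (using tan²β + 1 = sec²β)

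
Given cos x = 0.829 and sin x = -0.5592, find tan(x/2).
tan(x/2) = sin x / (1 + cos x) = -0.3057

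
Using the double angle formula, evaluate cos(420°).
cos(420°) = 1 - 2sin²210° = 1/2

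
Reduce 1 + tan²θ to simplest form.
1 + tan²θ = sec²θ (using Pythagorean identity)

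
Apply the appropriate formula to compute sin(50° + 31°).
sin(50° + 31°) = sin 50° cos 31° + cos 50° sin 31° = 0.9877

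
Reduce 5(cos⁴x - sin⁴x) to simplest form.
5(cos⁴x - sin⁴x) = 5(cos(2x)) (using Factoring + double angle)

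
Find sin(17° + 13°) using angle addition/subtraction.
sin(17° + 13°) = sin 17° cos 13° + cos 17° sin 13° = 1/2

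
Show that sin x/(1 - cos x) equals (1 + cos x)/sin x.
LHS = sin x(1 + cos x) / ((1 - cos x)(1 + cos x)) = sin x(1 + cos x) / (1 - cos²x) = sin x(1 + cos x) / sin²x = (1 + cos x)/sin x = RHS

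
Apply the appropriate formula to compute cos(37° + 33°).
cos(37° + 33°) = cos 37° cos 33° - sin 37° sin 33° = 0.342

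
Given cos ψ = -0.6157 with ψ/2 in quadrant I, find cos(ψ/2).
cos(ψ/2) = ±√((1 + cos ψ)/2); positive since ψ/2 ∈ QI, so cos(ψ/2) = 0.4383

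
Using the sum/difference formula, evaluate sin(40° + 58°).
sin(40° + 58°) = sin 40° cos 58° + cos 40° sin 58° = 0.9903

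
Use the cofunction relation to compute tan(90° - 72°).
tan(90° - 72°) = cot(72°) = 0.3249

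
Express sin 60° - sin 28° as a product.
sin 60° - sin 28° = 2 cos(44°) sin(16°)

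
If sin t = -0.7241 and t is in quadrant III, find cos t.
cos t = -0.6897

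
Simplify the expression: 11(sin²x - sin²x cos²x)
11(sin²x - sin²x cos²x) = 11(sin⁴x) (using Factoring)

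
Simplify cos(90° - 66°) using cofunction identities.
cos(90° - 66°) = sin(66°)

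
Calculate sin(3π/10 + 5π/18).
sin(3π/10 + 5π/18) = sin 3π/10 cos 5π/18 + cos 3π/10 sin 5π/18 = 0.9703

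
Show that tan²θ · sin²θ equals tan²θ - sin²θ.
RHS = sin²θ/cos²θ - sin²θ = sin²θ(1/cos²θ - 1) = sin²θ · (1 - cos²θ)/cos²θ = sin²θ · sin²θ/cos²θ = sin²θ · tan²θ = LHS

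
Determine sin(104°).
sin(104°) = 0.9703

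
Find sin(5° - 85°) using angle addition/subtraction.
sin(5° - 85°) = sin 5° cos 85° - cos 5° sin 85° = -0.9848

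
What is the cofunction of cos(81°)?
cos(81°) = sin(90° - 81°) = sin(9°)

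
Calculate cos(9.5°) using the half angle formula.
cos(9.5°) = √((1 + cos 19°)/2) = 0.9863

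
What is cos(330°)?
cos(330°) = √3/2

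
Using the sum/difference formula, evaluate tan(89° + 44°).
tan(89° + 44°) = (tan 89° + tan 44°)/(1 - tan 89° tan 44°) = -1.072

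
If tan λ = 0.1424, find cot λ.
cot λ = 1/tan λ = 7.022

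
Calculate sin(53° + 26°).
sin(53° + 26°) = sin 53° cos 26° + cos 53° sin 26° = 0.9816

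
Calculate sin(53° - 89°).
sin(53° - 89°) = sin 53° cos 89° - cos 53° sin 89° = -0.5878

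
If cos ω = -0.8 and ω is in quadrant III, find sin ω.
sin ω = -0.6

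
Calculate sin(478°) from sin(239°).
sin(478°) = 2 sin 239° cos 239° = 0.8829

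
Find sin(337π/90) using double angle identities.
sin(337π/90) = 2 sin 337π/180 cos 337π/180 = -0.7193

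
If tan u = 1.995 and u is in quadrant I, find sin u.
sin u = 0.894 (using tan²u + 1 = sec²u)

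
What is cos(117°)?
cos(117°) = -0.454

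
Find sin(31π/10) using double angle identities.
sin(31π/10) = 2 sin 31π/20 cos 31π/20 = -0.309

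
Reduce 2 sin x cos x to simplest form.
2 sin x cos x = sin(2x) (using Double angle)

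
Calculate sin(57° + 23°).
sin(57° + 23°) = sin 57° cos 23° + cos 57° sin 23° = 0.9848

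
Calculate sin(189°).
sin(189°) = -0.1564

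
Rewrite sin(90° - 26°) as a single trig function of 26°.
sin(90° - 26°) = cos(26°)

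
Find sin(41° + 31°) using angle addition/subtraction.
sin(41° + 31°) = sin 41° cos 31° + cos 41° sin 31° = 0.9511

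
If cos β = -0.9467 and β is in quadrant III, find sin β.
sin β = -0.3221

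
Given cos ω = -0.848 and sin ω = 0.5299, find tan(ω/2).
tan(ω/2) = sin ω / (1 + cos ω) = 3.486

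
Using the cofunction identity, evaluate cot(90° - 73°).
cot(90° - 73°) = tan(73°) = 3.271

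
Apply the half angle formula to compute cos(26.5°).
cos(26.5°) = √((1 + cos 53°)/2) = 0.8949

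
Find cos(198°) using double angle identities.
cos(198°) = 2cos²99° - 1 = -0.9511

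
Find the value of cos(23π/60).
cos(23π/60) = 0.3584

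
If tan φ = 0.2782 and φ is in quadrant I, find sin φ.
sin φ = 0.268 (using tan²φ + 1 = sec²φ)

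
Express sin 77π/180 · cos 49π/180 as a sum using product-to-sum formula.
sin 77π/180 cos 49π/180 = (1/2)[sin(77π/180+49π/180) + sin(77π/180-49π/180)]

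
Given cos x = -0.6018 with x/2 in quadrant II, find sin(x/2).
sin(x/2) = ±√((1 - cos x)/2); positive since x/2 ∈ QII, so sin(x/2) = 0.8949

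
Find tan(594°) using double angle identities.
tan(594°) = 2 tan 297° / (1 - tan²297°) = 1.376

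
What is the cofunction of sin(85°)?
sin(85°) = cos(90° - 85°) = cos(5°)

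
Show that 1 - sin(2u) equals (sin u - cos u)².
RHS = sin²u - 2 sin u cos u + cos²u = (sin²u + cos²u) - 2 sin u cos u = 1 - sin(2u) = LHS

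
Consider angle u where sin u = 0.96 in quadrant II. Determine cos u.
cos u = ±√(1 - sin²u) = -0.28 (negative in QII)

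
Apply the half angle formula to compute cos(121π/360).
cos(121π/360) = √((1 + cos 121π/180)/2) = 0.4924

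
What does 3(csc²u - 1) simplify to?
3(csc²u - 1) = 3(cot²u) (using Pythagorean identity)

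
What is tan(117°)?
tan(117°) = -1.963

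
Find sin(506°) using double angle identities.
sin(506°) = 2 sin 253° cos 253° = 0.5592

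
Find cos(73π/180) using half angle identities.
cos(73π/180) = √((1 + cos 73π/90)/2) = 0.2924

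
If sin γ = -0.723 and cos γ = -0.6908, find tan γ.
tan γ = sin γ / cos γ = 1.047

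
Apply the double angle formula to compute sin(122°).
sin(122°) = 2 sin 61° cos 61° = 0.848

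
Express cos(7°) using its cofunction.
cos(7°) = sin(90° - 7°) = sin(83°)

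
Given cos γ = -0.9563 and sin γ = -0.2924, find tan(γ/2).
tan(γ/2) = sin γ / (1 + cos γ) = -6.691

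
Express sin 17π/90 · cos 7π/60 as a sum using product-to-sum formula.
sin 17π/90 cos 7π/60 = (1/2)[sin(17π/90+7π/60) + sin(17π/90-7π/60)]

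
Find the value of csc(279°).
csc(279°) = -1.012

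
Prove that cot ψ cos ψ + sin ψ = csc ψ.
LHS = cos²ψ/sin ψ + sin ψ = (cos²ψ + sin²ψ)/sin ψ = 1/sin ψ = csc ψ = RHS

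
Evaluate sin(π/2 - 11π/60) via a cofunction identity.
sin(π/2 - 11π/60) = cos(11π/60) = 0.8387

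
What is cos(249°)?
cos(249°) = -0.3584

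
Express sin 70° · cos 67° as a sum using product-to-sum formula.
sin 70° cos 67° = (1/2)[sin(70°+67°) + sin(70°-67°)]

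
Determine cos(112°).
cos(112°) = -0.3746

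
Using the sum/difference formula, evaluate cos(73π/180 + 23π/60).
cos(73π/180 + 23π/60) = cos 73π/180 cos 23π/60 - sin 73π/180 sin 23π/60 = -0.788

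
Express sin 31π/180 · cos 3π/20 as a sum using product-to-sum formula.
sin 31π/180 cos 3π/20 = (1/2)[sin(31π/180+3π/20) + sin(31π/180-3π/20)]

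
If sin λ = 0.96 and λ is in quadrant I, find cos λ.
cos λ = 0.28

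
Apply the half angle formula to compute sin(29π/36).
sin(29π/36) = √((1 - cos 29π/18)/2) = 0.5736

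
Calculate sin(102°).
sin(102°) = 0.9781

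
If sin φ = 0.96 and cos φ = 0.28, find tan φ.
tan φ = sin φ / cos φ = 3.429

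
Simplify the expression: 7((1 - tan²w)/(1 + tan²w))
7((1 - tan²w)/(1 + tan²w)) = 7(cos(2w)) (using Double angle)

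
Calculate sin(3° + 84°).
sin(3° + 84°) = sin 3° cos 84° + cos 3° sin 84° = 0.9986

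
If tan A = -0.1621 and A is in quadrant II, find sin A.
sin A = 0.16 (using tan²A + 1 = sec²A)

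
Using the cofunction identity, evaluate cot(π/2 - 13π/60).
cot(π/2 - 13π/60) = tan(13π/60) = 0.8098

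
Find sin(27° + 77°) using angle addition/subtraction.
sin(27° + 77°) = sin 27° cos 77° + cos 27° sin 77° = 0.9703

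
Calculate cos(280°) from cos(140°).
cos(280°) = cos²140° - sin²140° = 0.1736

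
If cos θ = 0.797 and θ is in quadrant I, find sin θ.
sin θ = 0.604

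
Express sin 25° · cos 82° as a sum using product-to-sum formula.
sin 25° cos 82° = (1/2)[sin(25°+82°) + sin(25°-82°)]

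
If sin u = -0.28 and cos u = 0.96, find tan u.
tan u = sin u / cos u = -0.2917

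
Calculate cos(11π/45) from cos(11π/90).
cos(11π/45) = 1 - 2sin²11π/90 = 0.7193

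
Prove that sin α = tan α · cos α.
RHS = (sin α/cos α) · cos α = sin α = LHS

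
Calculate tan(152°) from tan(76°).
tan(152°) = 2 tan 76° / (1 - tan²76°) = -0.5317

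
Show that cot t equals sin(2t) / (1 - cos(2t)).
RHS = 2 sin t cos t / (2sin²t) = cos t/sin t = cot t = LHS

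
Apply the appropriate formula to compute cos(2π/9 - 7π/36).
cos(2π/9 - 7π/36) = cos 2π/9 cos 7π/36 + sin 2π/9 sin 7π/36 = 0.9962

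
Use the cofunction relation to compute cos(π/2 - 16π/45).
cos(π/2 - 16π/45) = sin(16π/45) = 0.8988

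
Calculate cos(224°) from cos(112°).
cos(224°) = cos²112° - sin²112° = -0.7193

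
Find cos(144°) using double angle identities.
cos(144°) = 2cos²72° - 1 = -0.809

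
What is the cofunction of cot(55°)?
cot(55°) = tan(90° - 55°) = tan(35°)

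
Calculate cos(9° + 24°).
cos(9° + 24°) = cos 9° cos 24° - sin 9° sin 24° = 0.8387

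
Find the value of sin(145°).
sin(145°) = 0.5736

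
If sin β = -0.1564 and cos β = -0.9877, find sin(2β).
sin(2β) = 2 sin β cos β = 0.309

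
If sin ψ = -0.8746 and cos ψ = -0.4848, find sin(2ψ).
sin(2ψ) = 2 sin ψ cos ψ = 0.848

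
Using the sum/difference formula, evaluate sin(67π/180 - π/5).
sin(67π/180 - π/5) = sin 67π/180 cos π/5 - cos 67π/180 sin π/5 = 0.515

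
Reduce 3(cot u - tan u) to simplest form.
3(cot u - tan u) = 3(2 cot(2u)) (using Double angle)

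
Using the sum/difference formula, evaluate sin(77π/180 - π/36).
sin(77π/180 - π/36) = sin 77π/180 cos π/36 - cos 77π/180 sin π/36 = 0.9511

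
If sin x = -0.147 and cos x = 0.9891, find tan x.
tan x = sin x / cos x = -0.1486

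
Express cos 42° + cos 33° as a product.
cos 42° + cos 33° = 2 cos(37.5°) cos(4.5°)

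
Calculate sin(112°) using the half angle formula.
sin(112°) = √((1 - cos 224°)/2) = 0.9272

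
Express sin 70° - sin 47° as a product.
sin 70° - sin 47° = 2 cos(58.5°) sin(11.5°)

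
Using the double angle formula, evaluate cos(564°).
cos(564°) = cos²282° - sin²282° = -0.9135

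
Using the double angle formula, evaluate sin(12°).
sin(12°) = 2 sin 6° cos 6° = 0.2079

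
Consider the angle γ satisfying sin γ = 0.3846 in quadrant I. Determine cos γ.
cos γ = √(1 - sin²γ) = 0.9231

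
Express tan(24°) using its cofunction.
tan(24°) = cot(90° - 24°) = cot(66°)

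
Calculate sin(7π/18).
sin(7π/18) = 0.9397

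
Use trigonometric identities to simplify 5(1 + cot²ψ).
5(1 + cot²ψ) = 5(csc²ψ) (using Pythagorean identity)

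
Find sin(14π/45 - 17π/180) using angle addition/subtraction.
sin(14π/45 - 17π/180) = sin 14π/45 cos 17π/180 - cos 14π/45 sin 17π/180 = 0.6293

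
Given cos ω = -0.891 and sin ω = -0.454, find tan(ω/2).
tan(ω/2) = sin ω / (1 + cos ω) = -4.165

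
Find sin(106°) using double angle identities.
sin(106°) = 2 sin 53° cos 53° = 0.9613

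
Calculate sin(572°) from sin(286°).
sin(572°) = 2 sin 286° cos 286° = -0.5299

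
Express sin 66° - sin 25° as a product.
sin 66° - sin 25° = 2 cos(45.5°) sin(20.5°)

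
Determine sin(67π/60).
sin(67π/60) = -0.3584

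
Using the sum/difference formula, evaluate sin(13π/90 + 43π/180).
sin(13π/90 + 43π/180) = sin 13π/90 cos 43π/180 + cos 13π/90 sin 43π/180 = 0.9336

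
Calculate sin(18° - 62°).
sin(18° - 62°) = sin 18° cos 62° - cos 18° sin 62° = -0.6947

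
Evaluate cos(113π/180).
cos(113π/180) = -0.3907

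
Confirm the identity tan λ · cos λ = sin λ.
LHS = (sin λ/cos λ) · cos λ = sin λ = RHS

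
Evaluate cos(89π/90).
cos(89π/90) = -0.9994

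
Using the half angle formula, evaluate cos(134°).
cos(134°) = -√((1 + cos 268°)/2) = -0.6947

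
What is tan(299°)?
tan(299°) = -1.804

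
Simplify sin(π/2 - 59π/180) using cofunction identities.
sin(π/2 - 59π/180) = cos(59π/180)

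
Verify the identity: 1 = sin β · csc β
RHS = sin β · (1/sin β) = 1 = LHS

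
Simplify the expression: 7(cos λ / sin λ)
7(cos λ / sin λ) = 7(cot λ) (using Quotient identity)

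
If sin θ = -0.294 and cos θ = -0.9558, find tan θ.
tan θ = sin θ / cos θ = 0.3076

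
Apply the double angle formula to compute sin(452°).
sin(452°) = 2 sin 226° cos 226° = 0.9994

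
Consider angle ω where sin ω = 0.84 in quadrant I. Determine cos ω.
cos ω = √(1 - sin²ω) = 0.5426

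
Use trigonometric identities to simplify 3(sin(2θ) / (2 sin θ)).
3(sin(2θ) / (2 sin θ)) = 3(cos θ) (using Double angle)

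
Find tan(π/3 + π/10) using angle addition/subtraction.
tan(π/3 + π/10) = (tan π/3 + tan π/10)/(1 - tan π/3 tan π/10) = 4.705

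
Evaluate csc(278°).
csc(278°) = -1.01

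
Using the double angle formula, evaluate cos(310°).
cos(310°) = cos²155° - sin²155° = 0.6428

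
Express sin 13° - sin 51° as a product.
sin 13° - sin 51° = 2 cos(32°) sin(-19°)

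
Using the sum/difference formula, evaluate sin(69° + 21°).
sin(69° + 21°) = sin 69° cos 21° + cos 69° sin 21° = 1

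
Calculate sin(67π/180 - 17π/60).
sin(67π/180 - 17π/60) = sin 67π/180 cos 17π/60 - cos 67π/180 sin 17π/60 = 0.2756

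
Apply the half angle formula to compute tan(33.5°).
tan(33.5°) = sin 67° / (1 + cos 67°) = 0.6619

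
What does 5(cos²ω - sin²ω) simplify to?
5(cos²ω - sin²ω) = 5(cos(2ω)) (using Double angle)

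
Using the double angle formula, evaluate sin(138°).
sin(138°) = 2 sin 69° cos 69° = 0.6691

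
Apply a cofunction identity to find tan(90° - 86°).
tan(90° - 86°) = cot(86°) = 0.06993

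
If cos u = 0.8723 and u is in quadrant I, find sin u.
sin u = 0.489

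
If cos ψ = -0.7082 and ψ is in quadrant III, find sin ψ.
sin ψ = -0.706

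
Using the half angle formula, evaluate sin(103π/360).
sin(103π/360) = √((1 - cos 103π/180)/2) = 0.7826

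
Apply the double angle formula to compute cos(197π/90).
cos(197π/90) = cos²197π/180 - sin²197π/180 = 0.829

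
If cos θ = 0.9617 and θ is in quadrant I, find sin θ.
sin θ = 0.2741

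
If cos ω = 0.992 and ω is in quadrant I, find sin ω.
sin ω = 0.1262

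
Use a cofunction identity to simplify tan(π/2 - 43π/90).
tan(π/2 - 43π/90) = cot(43π/90)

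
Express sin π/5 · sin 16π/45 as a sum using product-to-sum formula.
sin π/5 sin 16π/45 = (1/2)[cos(π/5-16π/45) - cos(π/5+16π/45)]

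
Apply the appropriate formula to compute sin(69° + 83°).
sin(69° + 83°) = sin 69° cos 83° + cos 69° sin 83° = 0.4695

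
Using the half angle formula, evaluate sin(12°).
sin(12°) = √((1 - cos 24°)/2) = 0.2079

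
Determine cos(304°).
cos(304°) = 0.5592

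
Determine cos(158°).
cos(158°) = -0.9272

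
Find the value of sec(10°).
sec(10°) = 1.015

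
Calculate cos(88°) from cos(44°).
cos(88°) = cos²44° - sin²44° = 0.0349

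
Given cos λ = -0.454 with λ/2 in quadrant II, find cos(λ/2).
cos(λ/2) = ±√((1 + cos λ)/2); negative since λ/2 ∈ QII, so cos(λ/2) = -0.5225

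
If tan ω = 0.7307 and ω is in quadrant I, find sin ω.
sin ω = 0.59 (using tan²ω + 1 = sec²ω)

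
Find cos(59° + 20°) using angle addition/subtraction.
cos(59° + 20°) = cos 59° cos 20° - sin 59° sin 20° = 0.1908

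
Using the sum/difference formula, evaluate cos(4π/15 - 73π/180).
cos(4π/15 - 73π/180) = cos 4π/15 cos 73π/180 + sin 4π/15 sin 73π/180 = 0.9063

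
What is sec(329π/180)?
sec(329π/180) = 1.167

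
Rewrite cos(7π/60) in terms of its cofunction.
cos(7π/60) = sin(π/2 - 7π/60) = sin(23π/60)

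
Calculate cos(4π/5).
cos(4π/5) = -0.809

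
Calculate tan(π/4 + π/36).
tan(π/4 + π/36) = (tan π/4 + tan π/36)/(1 - tan π/4 tan π/36) = 1.192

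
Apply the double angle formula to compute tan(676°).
tan(676°) = 2 tan 338° / (1 - tan²338°) = -0.9657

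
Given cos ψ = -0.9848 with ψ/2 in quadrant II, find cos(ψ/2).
cos(ψ/2) = ±√((1 + cos ψ)/2); negative since ψ/2 ∈ QII, so cos(ψ/2) = -0.08718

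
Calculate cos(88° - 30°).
cos(88° - 30°) = cos 88° cos 30° + sin 88° sin 30° = 0.5299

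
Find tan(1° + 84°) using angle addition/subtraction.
tan(1° + 84°) = (tan 1° + tan 84°)/(1 - tan 1° tan 84°) = 11.43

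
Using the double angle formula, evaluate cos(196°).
cos(196°) = cos²98° - sin²98° = -0.9613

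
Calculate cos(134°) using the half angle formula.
cos(134°) = -√((1 + cos 268°)/2) = -0.6947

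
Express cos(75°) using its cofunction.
cos(75°) = sin(90° - 75°) = sin(15°)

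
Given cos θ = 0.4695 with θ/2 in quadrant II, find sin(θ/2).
sin(θ/2) = ±√((1 - cos θ)/2); positive since θ/2 ∈ QII, so sin(θ/2) = 0.515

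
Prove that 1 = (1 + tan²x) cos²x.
RHS = sec²x · cos²x = (1/cos²x) · cos²x = 1 = LHS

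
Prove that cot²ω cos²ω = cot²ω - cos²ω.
RHS = cos²ω/sin²ω - cos²ω = cos²ω(1/sin²ω - 1) = cos²ω · (1 - sin²ω)/sin²ω = cos²ω · cos²ω/sin²ω = cos²ω · cot²ω = LHS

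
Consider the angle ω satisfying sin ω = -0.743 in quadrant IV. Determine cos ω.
cos ω = √(1 - sin²ω) = 0.6693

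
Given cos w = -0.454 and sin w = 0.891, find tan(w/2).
tan(w/2) = sin w / (1 + cos w) = 1.632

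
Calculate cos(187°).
cos(187°) = -0.9925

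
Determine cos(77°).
cos(77°) = 0.225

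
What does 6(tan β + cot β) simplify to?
6(tan β + cot β) = 6(sec β csc β) (using Quotient identities)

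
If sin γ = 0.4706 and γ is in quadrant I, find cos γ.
cos γ = 0.8823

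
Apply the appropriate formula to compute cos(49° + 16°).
cos(49° + 16°) = cos 49° cos 16° - sin 49° sin 16° = 0.4226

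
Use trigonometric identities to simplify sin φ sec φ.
sin φ sec φ = tan φ (using Reciprocal + quotient)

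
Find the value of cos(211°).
cos(211°) = -0.8572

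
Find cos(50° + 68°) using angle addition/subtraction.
cos(50° + 68°) = cos 50° cos 68° - sin 50° sin 68° = -0.4695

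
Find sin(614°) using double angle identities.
sin(614°) = 2 sin 307° cos 307° = -0.9613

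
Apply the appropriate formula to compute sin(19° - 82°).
sin(19° - 82°) = sin 19° cos 82° - cos 19° sin 82° = -0.891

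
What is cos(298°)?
cos(298°) = 0.4695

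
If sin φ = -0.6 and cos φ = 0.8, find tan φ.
tan φ = sin φ / cos φ = -0.75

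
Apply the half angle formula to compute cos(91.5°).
cos(91.5°) = -√((1 + cos 183°)/2) = -0.02618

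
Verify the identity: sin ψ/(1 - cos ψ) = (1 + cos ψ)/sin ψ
LHS = sin ψ(1 + cos ψ) / ((1 - cos ψ)(1 + cos ψ)) = sin ψ(1 + cos ψ) / (1 - cos²ψ) = sin ψ(1 + cos ψ) / sin²ψ = (1 + cos ψ)/sin ψ = RHS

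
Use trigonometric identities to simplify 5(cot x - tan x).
5(cot x - tan x) = 5(2 cot(2x)) (using Double angle)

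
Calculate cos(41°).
cos(41°) = 0.7547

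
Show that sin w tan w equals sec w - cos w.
RHS = 1/cos w - cos w = (1 - cos²w)/cos w = sin²w/cos w = sin w · (sin w/cos w) = sin w tan w = LHS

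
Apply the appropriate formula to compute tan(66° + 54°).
tan(66° + 54°) = (tan 66° + tan 54°)/(1 - tan 66° tan 54°) = -√3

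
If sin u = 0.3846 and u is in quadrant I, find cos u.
cos u = 0.9231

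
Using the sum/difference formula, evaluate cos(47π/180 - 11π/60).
cos(47π/180 - 11π/60) = cos 47π/180 cos 11π/60 + sin 47π/180 sin 11π/60 = 0.9703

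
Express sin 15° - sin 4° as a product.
sin 15° - sin 4° = 2 cos(9.5°) sin(5.5°)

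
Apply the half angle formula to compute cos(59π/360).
cos(59π/360) = √((1 + cos 59π/180)/2) = 0.8704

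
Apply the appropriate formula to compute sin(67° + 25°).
sin(67° + 25°) = sin 67° cos 25° + cos 67° sin 25° = 0.9994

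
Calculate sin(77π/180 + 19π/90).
sin(77π/180 + 19π/90) = sin 77π/180 cos 19π/90 + cos 77π/180 sin 19π/90 = 0.9063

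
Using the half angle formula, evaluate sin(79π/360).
sin(79π/360) = √((1 - cos 79π/180)/2) = 0.6361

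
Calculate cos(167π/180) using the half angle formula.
cos(167π/180) = -√((1 + cos 167π/90)/2) = -0.9744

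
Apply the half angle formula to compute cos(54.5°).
cos(54.5°) = √((1 + cos 109°)/2) = 0.5807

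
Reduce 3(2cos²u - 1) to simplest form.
3(2cos²u - 1) = 3(cos(2u)) (using Double angle)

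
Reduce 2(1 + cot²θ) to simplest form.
2(1 + cot²θ) = 2(csc²θ) (using Pythagorean identity)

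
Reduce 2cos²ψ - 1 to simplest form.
2cos²ψ - 1 = cos(2ψ) (using Double angle)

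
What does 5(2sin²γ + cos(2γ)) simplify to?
5(2sin²γ + cos(2γ)) = 5 (using Double angle)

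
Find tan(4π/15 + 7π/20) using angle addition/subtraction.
tan(4π/15 + 7π/20) = (tan 4π/15 + tan 7π/20)/(1 - tan 4π/15 tan 7π/20) = -2.605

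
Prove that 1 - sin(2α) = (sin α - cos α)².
RHS = sin²α - 2 sin α cos α + cos²α = (sin²α + cos²α) - 2 sin α cos α = 1 - sin(2α) = LHS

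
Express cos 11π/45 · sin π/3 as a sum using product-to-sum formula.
cos 11π/45 sin π/3 = (1/2)[sin(11π/45+π/3) - sin(11π/45-π/3)]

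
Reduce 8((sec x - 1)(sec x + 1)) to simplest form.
8((sec x - 1)(sec x + 1)) = 8(tan²x) (using Diff. of squares)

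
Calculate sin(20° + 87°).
sin(20° + 87°) = sin 20° cos 87° + cos 20° sin 87° = 0.9563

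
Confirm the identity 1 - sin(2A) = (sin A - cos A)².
RHS = sin²A - 2 sin A cos A + cos²A = (sin²A + cos²A) - 2 sin A cos A = 1 - sin(2A) = LHS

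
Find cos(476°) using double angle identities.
cos(476°) = cos²238° - sin²238° = -0.4384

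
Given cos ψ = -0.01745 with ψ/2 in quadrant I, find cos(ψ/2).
cos(ψ/2) = ±√((1 + cos ψ)/2); positive since ψ/2 ∈ QI, so cos(ψ/2) = 0.7009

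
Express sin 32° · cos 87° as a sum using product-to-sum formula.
sin 32° cos 87° = (1/2)[sin(32°+87°) + sin(32°-87°)]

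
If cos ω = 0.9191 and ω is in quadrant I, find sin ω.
sin ω = 0.394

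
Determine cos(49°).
cos(49°) = 0.6561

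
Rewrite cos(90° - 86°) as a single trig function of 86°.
cos(90° - 86°) = sin(86°)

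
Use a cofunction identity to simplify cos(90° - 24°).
cos(90° - 24°) = sin(24°)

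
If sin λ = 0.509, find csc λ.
csc λ = 1/sin λ = 1.965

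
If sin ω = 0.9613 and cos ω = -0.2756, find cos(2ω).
cos(2ω) = cos²ω - sin²ω = -0.8481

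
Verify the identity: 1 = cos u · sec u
RHS = cos u · (1/cos u) = 1 = LHS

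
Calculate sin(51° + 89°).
sin(51° + 89°) = sin 51° cos 89° + cos 51° sin 89° = 0.6428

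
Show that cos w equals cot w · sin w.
RHS = (cos w/sin w) · sin w = cos w = LHS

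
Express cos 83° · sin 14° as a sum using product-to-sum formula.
cos 83° sin 14° = (1/2)[sin(83°+14°) - sin(83°-14°)]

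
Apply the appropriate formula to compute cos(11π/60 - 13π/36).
cos(11π/60 - 13π/36) = cos 11π/60 cos 13π/36 + sin 11π/60 sin 13π/36 = 0.848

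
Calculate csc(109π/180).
csc(109π/180) = 1.058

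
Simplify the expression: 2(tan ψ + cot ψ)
2(tan ψ + cot ψ) = 2(sec ψ csc ψ) (using Quotient identities)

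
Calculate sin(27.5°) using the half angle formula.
sin(27.5°) = √((1 - cos 55°)/2) = 0.4617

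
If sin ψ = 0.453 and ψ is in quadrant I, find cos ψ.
cos ψ = 0.8915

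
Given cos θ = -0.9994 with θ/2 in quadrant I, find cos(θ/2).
cos(θ/2) = ±√((1 + cos θ)/2); positive since θ/2 ∈ QI, so cos(θ/2) = 0.01732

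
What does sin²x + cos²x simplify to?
sin²x + cos²x = 1 (using Pythagorean identity)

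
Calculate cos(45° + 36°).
cos(45° + 36°) = cos 45° cos 36° - sin 45° sin 36° = 0.1564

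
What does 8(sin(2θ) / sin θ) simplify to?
8(sin(2θ) / sin θ) = 8(2 cos θ) (using Double angle)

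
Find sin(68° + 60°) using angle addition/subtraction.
sin(68° + 60°) = sin 68° cos 60° + cos 68° sin 60° = 0.788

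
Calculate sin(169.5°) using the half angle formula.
sin(169.5°) = √((1 - cos 339°)/2) = 0.1822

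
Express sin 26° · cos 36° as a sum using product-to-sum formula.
sin 26° cos 36° = (1/2)[sin(26°+36°) + sin(26°-36°)]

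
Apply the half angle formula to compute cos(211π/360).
cos(211π/360) = -√((1 + cos 211π/180)/2) = -0.2672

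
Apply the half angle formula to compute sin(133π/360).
sin(133π/360) = √((1 - cos 133π/180)/2) = 0.9171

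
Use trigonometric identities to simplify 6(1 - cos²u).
6(1 - cos²u) = 6(sin²u) (using Pythagorean identity)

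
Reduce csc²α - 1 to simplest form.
csc²α - 1 = cot²α (using Pythagorean identity)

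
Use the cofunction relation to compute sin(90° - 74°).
sin(90° - 74°) = cos(74°) = 0.2756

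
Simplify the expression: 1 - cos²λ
1 - cos²λ = sin²λ (using Pythagorean identity)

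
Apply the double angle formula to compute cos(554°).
cos(554°) = cos²277° - sin²277° = -0.9703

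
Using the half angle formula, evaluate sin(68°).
sin(68°) = √((1 - cos 136°)/2) = 0.9272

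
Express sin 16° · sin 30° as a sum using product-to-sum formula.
sin 16° sin 30° = (1/2)[cos(16°-30°) - cos(16°+30°)]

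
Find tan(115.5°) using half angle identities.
tan(115.5°) = sin 231° / (1 + cos 231°) = -2.097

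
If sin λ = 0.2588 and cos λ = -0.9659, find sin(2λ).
sin(2λ) = 2 sin λ cos λ = -0.4999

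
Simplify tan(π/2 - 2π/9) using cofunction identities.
tan(π/2 - 2π/9) = cot(2π/9)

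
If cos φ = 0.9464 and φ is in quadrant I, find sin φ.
sin φ = 0.323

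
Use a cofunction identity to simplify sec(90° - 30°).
sec(90° - 30°) = csc(30°)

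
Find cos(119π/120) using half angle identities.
cos(119π/120) = -√((1 + cos 119π/60)/2) = -0.9997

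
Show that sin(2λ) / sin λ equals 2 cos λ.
LHS = 2 sin λ cos λ / sin λ = 2 cos λ = RHS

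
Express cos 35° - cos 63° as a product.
cos 35° - cos 63° = -2 sin(49°) sin(-14°)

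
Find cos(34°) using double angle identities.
cos(34°) = 1 - 2sin²17° = 0.829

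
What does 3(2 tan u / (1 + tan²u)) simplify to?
3(2 tan u / (1 + tan²u)) = 3(sin(2u)) (using Double angle)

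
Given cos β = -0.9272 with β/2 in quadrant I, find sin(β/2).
sin(β/2) = ±√((1 - cos β)/2); positive since β/2 ∈ QI, so sin(β/2) = 0.9816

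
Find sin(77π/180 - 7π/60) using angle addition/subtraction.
sin(77π/180 - 7π/60) = sin 77π/180 cos 7π/60 - cos 77π/180 sin 7π/60 = 0.829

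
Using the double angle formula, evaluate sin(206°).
sin(206°) = 2 sin 103° cos 103° = -0.4384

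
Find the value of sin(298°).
sin(298°) = -0.8829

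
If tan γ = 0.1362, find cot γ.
cot γ = 1/tan γ = 7.342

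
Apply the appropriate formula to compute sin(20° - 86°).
sin(20° - 86°) = sin 20° cos 86° - cos 20° sin 86° = -0.9135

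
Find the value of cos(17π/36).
cos(17π/36) = 0.08716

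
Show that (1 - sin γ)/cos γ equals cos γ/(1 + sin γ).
LHS = (1 - sin γ)(1 + sin γ) / (cos γ(1 + sin γ)) = (1 - sin²γ) / (cos γ(1 + sin γ)) = cos²γ / (cos γ(1 + sin γ)) = cos γ/(1 + sin γ) = RHS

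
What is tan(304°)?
tan(304°) = -1.483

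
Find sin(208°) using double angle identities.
sin(208°) = 2 sin 104° cos 104° = -0.4695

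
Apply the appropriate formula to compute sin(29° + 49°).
sin(29° + 49°) = sin 29° cos 49° + cos 29° sin 49° = 0.9781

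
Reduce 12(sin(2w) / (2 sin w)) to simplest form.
12(sin(2w) / (2 sin w)) = 12(cos w) (using Double angle)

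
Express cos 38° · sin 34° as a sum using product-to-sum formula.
cos 38° sin 34° = (1/2)[sin(38°+34°) - sin(38°-34°)]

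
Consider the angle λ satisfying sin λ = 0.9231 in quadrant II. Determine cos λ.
cos λ = ±√(1 - sin²λ) = -0.3846 (negative in QII)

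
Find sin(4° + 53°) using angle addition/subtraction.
sin(4° + 53°) = sin 4° cos 53° + cos 4° sin 53° = 0.8387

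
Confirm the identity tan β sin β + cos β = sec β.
LHS = sin²β/cos β + cos β = (sin²β + cos²β)/cos β = 1/cos β = sec β = RHS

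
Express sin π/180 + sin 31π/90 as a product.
sin π/180 + sin 31π/90 = 2 sin(7π/40) cos(-61π/360)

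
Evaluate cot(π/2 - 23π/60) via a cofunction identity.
cot(π/2 - 23π/60) = tan(23π/60) = 2.605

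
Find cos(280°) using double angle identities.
cos(280°) = cos²140° - sin²140° = 0.1736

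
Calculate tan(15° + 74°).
tan(15° + 74°) = (tan 15° + tan 74°)/(1 - tan 15° tan 74°) = 57.29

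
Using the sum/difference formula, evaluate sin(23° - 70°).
sin(23° - 70°) = sin 23° cos 70° - cos 23° sin 70° = -0.7314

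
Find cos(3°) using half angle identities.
cos(3°) = √((1 + cos 6°)/2) = 0.9986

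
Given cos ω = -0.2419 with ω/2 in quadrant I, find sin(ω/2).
sin(ω/2) = ±√((1 - cos ω)/2); positive since ω/2 ∈ QI, so sin(ω/2) = 0.788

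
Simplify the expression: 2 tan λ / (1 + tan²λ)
2 tan λ / (1 + tan²λ) = sin(2λ) (using Double angle)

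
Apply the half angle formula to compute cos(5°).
cos(5°) = √((1 + cos 10°)/2) = 0.9962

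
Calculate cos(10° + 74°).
cos(10° + 74°) = cos 10° cos 74° - sin 10° sin 74° = 0.1045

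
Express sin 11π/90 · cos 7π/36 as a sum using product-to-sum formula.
sin 11π/90 cos 7π/36 = (1/2)[sin(11π/90+7π/36) + sin(11π/90-7π/36)]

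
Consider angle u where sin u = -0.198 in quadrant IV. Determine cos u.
cos u = √(1 - sin²u) = 0.9802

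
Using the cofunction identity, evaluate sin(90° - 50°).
sin(90° - 50°) = cos(50°) = 0.6428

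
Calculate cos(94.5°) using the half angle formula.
cos(94.5°) = -√((1 + cos 189°)/2) = -0.07846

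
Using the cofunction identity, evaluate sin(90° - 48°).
sin(90° - 48°) = cos(48°) = 0.6691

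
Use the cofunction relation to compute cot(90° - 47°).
cot(90° - 47°) = tan(47°) = 1.072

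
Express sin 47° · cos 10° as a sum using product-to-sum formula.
sin 47° cos 10° = (1/2)[sin(47°+10°) + sin(47°-10°)]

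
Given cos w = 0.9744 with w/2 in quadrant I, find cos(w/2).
cos(w/2) = ±√((1 + cos w)/2); positive since w/2 ∈ QI, so cos(w/2) = 0.9936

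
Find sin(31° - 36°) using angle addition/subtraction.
sin(31° - 36°) = sin 31° cos 36° - cos 31° sin 36° = -0.08716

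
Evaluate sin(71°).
sin(71°) = 0.9455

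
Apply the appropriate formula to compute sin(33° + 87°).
sin(33° + 87°) = sin 33° cos 87° + cos 33° sin 87° = √3/2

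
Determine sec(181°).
sec(181°) = -1.0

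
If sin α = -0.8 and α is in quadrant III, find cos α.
cos α = -0.6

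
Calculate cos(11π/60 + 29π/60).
cos(11π/60 + 29π/60) = cos 11π/60 cos 29π/60 - sin 11π/60 sin 29π/60 = -1/2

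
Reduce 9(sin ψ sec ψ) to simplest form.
9(sin ψ sec ψ) = 9(tan ψ) (using Reciprocal + quotient)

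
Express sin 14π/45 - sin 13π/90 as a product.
sin 14π/45 - sin 13π/90 = 2 cos(41π/180) sin(π/12)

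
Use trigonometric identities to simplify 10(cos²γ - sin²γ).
10(cos²γ - sin²γ) = 10(cos(2γ)) (using Double angle)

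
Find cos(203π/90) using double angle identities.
cos(203π/90) = cos²203π/180 - sin²203π/180 = 0.6947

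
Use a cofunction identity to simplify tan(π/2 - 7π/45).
tan(π/2 - 7π/45) = cot(7π/45)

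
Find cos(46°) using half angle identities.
cos(46°) = √((1 + cos 92°)/2) = 0.6947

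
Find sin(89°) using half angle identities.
sin(89°) = √((1 - cos 178°)/2) = 0.9998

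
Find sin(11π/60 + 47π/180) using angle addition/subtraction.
sin(11π/60 + 47π/180) = sin 11π/60 cos 47π/180 + cos 11π/60 sin 47π/180 = 0.9848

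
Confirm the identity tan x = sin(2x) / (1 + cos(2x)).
RHS = 2 sin x cos x / (2cos²x) = sin x/cos x = tan x = LHS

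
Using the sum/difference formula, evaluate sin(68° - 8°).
sin(68° - 8°) = sin 68° cos 8° - cos 68° sin 8° = √3/2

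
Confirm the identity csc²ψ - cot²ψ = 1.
LHS = 1/sin²ψ - cos²ψ/sin²ψ = (1 - cos²ψ)/sin²ψ = sin²ψ/sin²ψ = 1 = RHS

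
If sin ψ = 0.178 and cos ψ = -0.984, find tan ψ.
tan ψ = sin ψ / cos ψ = -0.1809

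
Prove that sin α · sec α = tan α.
LHS = sin α · (1/cos α) = sin α/cos α = tan α = RHS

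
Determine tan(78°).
tan(78°) = 4.705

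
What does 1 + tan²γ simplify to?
1 + tan²γ = sec²γ (using Pythagorean identity)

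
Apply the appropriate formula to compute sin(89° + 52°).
sin(89° + 52°) = sin 89° cos 52° + cos 89° sin 52° = 0.6293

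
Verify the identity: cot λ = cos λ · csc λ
RHS = cos λ · (1/sin λ) = cos λ/sin λ = cot λ = LHS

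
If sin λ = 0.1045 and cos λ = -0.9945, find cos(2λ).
cos(2λ) = cos²λ - sin²λ = 0.9781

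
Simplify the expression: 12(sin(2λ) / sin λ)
12(sin(2λ) / sin λ) = 12(2 cos λ) (using Double angle)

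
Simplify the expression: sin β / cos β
sin β / cos β = tan β (using Quotient identity)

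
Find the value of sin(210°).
sin(210°) = -1/2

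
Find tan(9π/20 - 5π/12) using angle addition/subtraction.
tan(9π/20 - 5π/12) = (tan 9π/20 - tan 5π/12)/(1 + tan 9π/20 tan 5π/12) = 0.1051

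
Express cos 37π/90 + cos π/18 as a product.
cos 37π/90 + cos π/18 = 2 cos(7π/30) cos(8π/45)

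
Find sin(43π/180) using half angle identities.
sin(43π/180) = √((1 - cos 43π/90)/2) = 0.682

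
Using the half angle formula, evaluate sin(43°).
sin(43°) = √((1 - cos 86°)/2) = 0.682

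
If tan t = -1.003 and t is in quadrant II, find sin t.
sin t = 0.7082 (using tan²t + 1 = sec²t)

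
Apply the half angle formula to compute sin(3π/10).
sin(3π/10) = √((1 - cos 3π/5)/2) = 0.809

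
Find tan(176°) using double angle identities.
tan(176°) = 2 tan 88° / (1 - tan²88°) = -0.06993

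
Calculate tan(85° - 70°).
tan(85° - 70°) = (tan 85° - tan 70°)/(1 + tan 85° tan 70°) = 2-√3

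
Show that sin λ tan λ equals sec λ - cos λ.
RHS = 1/cos λ - cos λ = (1 - cos²λ)/cos λ = sin²λ/cos λ = sin λ · (sin λ/cos λ) = sin λ tan λ = LHS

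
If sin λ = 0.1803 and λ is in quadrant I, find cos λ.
cos λ = 0.9836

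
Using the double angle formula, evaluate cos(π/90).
cos(π/90) = cos²π/180 - sin²π/180 = 0.9994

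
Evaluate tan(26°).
tan(26°) = 0.4877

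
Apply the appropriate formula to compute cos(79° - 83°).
cos(79° - 83°) = cos 79° cos 83° + sin 79° sin 83° = 0.9976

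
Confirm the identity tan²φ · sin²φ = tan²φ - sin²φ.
RHS = sin²φ/cos²φ - sin²φ = sin²φ(1/cos²φ - 1) = sin²φ · (1 - cos²φ)/cos²φ = sin²φ · sin²φ/cos²φ = sin²φ · tan²φ = LHS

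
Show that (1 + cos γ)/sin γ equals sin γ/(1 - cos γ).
RHS = sin γ(1 + cos γ) / ((1 - cos γ)(1 + cos γ)) = sin γ(1 + cos γ) / (1 - cos²γ) = sin γ(1 + cos γ) / sin²γ = (1 + cos γ)/sin γ = LHS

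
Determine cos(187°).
cos(187°) = -0.9925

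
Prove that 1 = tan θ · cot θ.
RHS = (sin θ/cos θ) · (cos θ/sin θ) = 1 = LHS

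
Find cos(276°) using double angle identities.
cos(276°) = cos²138° - sin²138° = 0.1045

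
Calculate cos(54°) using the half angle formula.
cos(54°) = √((1 + cos 108°)/2) = 0.5878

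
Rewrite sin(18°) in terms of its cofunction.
sin(18°) = cos(90° - 18°) = cos(72°)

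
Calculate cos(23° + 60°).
cos(23° + 60°) = cos 23° cos 60° - sin 23° sin 60° = 0.1219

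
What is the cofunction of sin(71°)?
sin(71°) = cos(90° - 71°) = cos(19°)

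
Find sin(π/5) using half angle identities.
sin(π/5) = √((1 - cos 2π/5)/2) = 0.5878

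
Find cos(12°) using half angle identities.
cos(12°) = √((1 + cos 24°)/2) = 0.9781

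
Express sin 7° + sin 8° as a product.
sin 7° + sin 8° = 2 sin(7.5°) cos(-0.5°)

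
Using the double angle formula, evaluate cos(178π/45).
cos(178π/45) = cos²89π/45 - sin²89π/45 = 0.9903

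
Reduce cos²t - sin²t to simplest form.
cos²t - sin²t = cos(2t) (using Double angle)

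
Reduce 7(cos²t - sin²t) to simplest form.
7(cos²t - sin²t) = 7(cos(2t)) (using Double angle)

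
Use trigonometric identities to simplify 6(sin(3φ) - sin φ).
6(sin(3φ) - sin φ) = 6(2 cos(2φ) sin φ) (using Sum-to-product)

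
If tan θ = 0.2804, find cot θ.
cot θ = 1/tan θ = 3.566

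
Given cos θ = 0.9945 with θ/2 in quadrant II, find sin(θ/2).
sin(θ/2) = ±√((1 - cos θ)/2); positive since θ/2 ∈ QII, so sin(θ/2) = 0.05244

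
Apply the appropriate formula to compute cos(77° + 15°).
cos(77° + 15°) = cos 77° cos 15° - sin 77° sin 15° = -0.0349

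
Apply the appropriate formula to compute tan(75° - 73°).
tan(75° - 73°) = (tan 75° - tan 73°)/(1 + tan 75° tan 73°) = 0.03492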